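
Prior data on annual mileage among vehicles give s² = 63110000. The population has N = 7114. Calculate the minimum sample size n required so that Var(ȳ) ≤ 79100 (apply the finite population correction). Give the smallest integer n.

718

Without fpc, n₀ = s²/D = 63110000/79100 = 797.8508.
With fpc, (1 − n/N)·s²/n ≤ D requires n ≥ n₀/(1 + n₀/N) = 797.8508/(1 + 797.8508/7114) = 717.3935.
Rounding up, n = 718.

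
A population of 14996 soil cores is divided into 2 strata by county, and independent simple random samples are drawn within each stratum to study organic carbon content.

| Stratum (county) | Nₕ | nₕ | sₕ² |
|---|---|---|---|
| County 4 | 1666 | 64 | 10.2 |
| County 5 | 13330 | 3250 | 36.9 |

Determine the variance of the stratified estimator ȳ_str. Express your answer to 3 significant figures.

Var(ȳ_str) = Σₕ Wₕ²(1 − fₕ)sₕ²/nₕ with Wₕ = Nₕ/N, N = 14996.
County 4: Wₕ = 0.11109629; term = 0.11109629²·(1 − 0.03841537)·10.2/64 = 0.0018915022.
County 5: Wₕ = 0.88890371; term = 0.88890371²·(1 − 0.24381095)·36.9/3250 = 0.0067839529.
Sum = 0.0086754551.

0.00868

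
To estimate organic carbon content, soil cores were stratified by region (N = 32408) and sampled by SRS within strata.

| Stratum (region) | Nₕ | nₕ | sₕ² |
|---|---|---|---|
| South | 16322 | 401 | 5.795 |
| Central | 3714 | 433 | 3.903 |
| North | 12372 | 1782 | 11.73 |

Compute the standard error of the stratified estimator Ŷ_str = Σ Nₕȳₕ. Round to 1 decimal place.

Var(Ŷ_str) = Σₕ Nₕ²(1 − fₕ)sₕ²/nₕ.
South: 16322²·(1 − 401/16322)·5.795/401 = 3.7553704 × 10^6.
Central: 3714²·(1 − 433/3714)·3.903/433 = 109839.56.
North: 12372²·(1 − 1782/12372)·11.73/1782 = 862434.62.
Sum = 4.7276446 × 10^6.
SE = √(4.7276446 × 10^6) = 2174.3.

2174.3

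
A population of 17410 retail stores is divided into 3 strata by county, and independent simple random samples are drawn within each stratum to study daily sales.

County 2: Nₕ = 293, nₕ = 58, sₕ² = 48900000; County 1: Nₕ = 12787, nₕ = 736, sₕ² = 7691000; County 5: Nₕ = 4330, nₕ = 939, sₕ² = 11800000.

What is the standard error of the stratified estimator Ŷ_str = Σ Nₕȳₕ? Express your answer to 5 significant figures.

Var(Ŷ_str) = Σₕ Nₕ²(1 − fₕ)sₕ²/nₕ.
County 2: 293²·(1 − 58/293)·48900000/58 = 5.8051888 × 10^10.
County 1: 12787²·(1 − 736/12787)·7691000/736 = 1.6102628 × 10^12.
County 5: 4330²·(1 − 939/4330)·11800000/939 = 1.8451518 × 10^11.
Sum = 1.8528299 × 10^12.
SE = √(1.8528299 × 10^12) = 1.3612 × 10^6.

1.3612 × 10^6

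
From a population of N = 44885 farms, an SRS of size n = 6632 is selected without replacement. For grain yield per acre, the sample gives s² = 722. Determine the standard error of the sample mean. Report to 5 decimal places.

Under SRS without replacement, Var(ȳ) = (1 − f)·s²/n with f = n/N = 6632/44885 = 0.14775537.
Var(ȳ) = (1 − 0.14775537)·722/6632 = 0.85224463·0.1088661 = 0.092780552.
SE(ȳ) = √(0.092780552) = 0.30460.

0.30460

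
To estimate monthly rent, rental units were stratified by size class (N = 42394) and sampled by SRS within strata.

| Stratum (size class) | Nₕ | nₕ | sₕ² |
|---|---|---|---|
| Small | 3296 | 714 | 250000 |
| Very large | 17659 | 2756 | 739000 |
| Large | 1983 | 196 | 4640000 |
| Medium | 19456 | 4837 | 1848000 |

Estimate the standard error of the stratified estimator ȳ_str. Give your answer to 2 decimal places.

Var(ȳ_str) = Σₕ Wₕ²(1 − fₕ)sₕ²/nₕ with Wₕ = Nₕ/N, N = 42394.
Small: Wₕ = 0.07774685; term = 0.07774685²·(1 − 0.21662621)·250000/714 = 1.6579692.
Very large: Wₕ = 0.41654479; term = 0.41654479²·(1 − 0.15606773)·739000/2756 = 39.264154.
Large: Wₕ = 0.04677549; term = 0.04677549²·(1 − 0.09884014)·4640000/196 = 46.676726.
Medium: Wₕ = 0.45893287; term = 0.45893287²·(1 − 0.24861225)·1848000/4837 = 60.462808.
Sum = 148.06166.
SE = √(148.06166) = 12.17.

12.17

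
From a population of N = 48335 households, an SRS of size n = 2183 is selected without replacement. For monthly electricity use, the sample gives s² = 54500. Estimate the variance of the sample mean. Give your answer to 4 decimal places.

23.8381

Under SRS without replacement, Var(ȳ) = (1 − f)·s²/n with f = n/N = 2183/48335 = 0.04516396.
Var(ȳ) = (1 − 0.04516396)·54500/2183 = 0.95483604·24.965644 = 23.838096.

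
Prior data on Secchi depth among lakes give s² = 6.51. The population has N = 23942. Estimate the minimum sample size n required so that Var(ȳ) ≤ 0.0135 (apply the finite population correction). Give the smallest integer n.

473

Without fpc, n₀ = s²/D = 6.51/0.0135 = 482.2222.
With fpc, (1 − n/N)·s²/n ≤ D requires n ≥ n₀/(1 + n₀/N) = 482.2222/(1 + 482.2222/23942) = 472.7014.
Rounding up, n = 473.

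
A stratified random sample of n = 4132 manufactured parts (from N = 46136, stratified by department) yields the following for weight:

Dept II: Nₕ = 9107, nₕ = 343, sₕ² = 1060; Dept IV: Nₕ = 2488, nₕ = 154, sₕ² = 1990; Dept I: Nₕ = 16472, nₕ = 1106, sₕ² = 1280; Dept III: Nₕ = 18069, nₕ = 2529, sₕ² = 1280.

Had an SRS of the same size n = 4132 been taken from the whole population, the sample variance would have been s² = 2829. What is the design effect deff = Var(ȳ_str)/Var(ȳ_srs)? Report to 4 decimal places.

Var(ȳ_str) = Σ Wₕ²(1−fₕ)sₕ²/nₕ with Wₕ = Nₕ/46136:
  Dept II: (9107/46136)²·(1−343/9107)·1060/343 = 0.11588029
  Dept IV: (2488/46136)²·(1−154/2488)·1990/154 = 0.035253619
  Dept I: (16472/46136)²·(1−1106/16472)·1280/1106 = 0.13762018
  Dept III: (18069/46136)²·(1−2529/18069)·1280/2529 = 0.066767697
  → Var(ȳ_str) = 0.35552179.
Var(ȳ_srs) = (1 − 4132/46136)·2829/4132 = 0.62333763.
deff = 0.35552179 / 0.62333763 = 0.5704.

0.5704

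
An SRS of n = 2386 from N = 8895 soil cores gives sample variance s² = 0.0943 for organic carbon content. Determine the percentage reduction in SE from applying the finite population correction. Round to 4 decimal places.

f = n/N = 2386/8895 = 0.26824058.
SE_no-fpc = √(s²/n) = 0.0062866695; SE_fpc = √((1−f)s²/n) = 0.0053778017.
Ratio = √(1−f) = 0.85542937. Reduction = 100·(1 − 0.85542937) = 14.4571%.

14.4571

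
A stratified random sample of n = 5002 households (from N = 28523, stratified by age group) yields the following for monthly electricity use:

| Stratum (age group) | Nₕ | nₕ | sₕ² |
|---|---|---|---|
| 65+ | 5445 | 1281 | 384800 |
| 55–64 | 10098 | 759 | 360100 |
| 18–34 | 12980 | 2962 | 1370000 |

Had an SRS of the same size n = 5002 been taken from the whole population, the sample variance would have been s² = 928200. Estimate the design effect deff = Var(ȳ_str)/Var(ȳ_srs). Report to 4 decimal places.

Var(ȳ_str) = Σ Wₕ²(1−fₕ)sₕ²/nₕ with Wₕ = Nₕ/28523:
  65+: (5445/28523)²·(1−1281/5445)·384800/1281 = 8.3715164
  55–64: (10098/28523)²·(1−759/10098)·360100/759 = 54.99544
  18–34: (12980/28523)²·(1−2962/12980)·1370000/2962 = 73.926616
  → Var(ȳ_str) = 137.29357.
Var(ȳ_srs) = (1 − 5002/28523)·928200/5002 = 153.02361.
deff = 137.29357 / 153.02361 = 0.8972.

0.8972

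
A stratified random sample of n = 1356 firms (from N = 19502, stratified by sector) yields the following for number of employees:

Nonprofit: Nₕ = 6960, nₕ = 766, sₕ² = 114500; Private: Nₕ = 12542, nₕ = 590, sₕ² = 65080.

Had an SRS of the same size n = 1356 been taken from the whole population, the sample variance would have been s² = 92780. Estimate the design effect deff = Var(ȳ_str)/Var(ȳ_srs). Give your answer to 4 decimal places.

0.9490

Var(ȳ_str) = Σ Wₕ²(1−fₕ)sₕ²/nₕ with Wₕ = Nₕ/19502:
  Nonprofit: (6960/19502)²·(1−766/6960)·114500/766 = 16.943333
  Private: (12542/19502)²·(1−590/12542)·65080/590 = 43.475502
  → Var(ȳ_str) = 60.418835.
Var(ȳ_srs) = (1 − 1356/19502)·92780/1356 = 63.664368.
deff = 60.418835 / 63.664368 = 0.9490.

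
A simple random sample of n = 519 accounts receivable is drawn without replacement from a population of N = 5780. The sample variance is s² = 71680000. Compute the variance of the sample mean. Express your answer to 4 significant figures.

125700

Under SRS without replacement, Var(ȳ) = (1 − f)·s²/n with f = n/N = 519/5780 = 0.08979239.
Var(ȳ) = (1 − 0.08979239)·71680000/519 = 0.91020761·138111.75 = 125710.37.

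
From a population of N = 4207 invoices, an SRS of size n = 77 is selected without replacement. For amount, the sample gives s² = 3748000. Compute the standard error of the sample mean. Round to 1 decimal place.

Under SRS without replacement, Var(ȳ) = (1 − f)·s²/n with f = n/N = 77/4207 = 0.01830283.
Var(ȳ) = (1 − 0.01830283)·3748000/77 = 0.98169717·48675.325 = 47784.429.
SE(ȳ) = √(47784.429) = 218.6.

218.6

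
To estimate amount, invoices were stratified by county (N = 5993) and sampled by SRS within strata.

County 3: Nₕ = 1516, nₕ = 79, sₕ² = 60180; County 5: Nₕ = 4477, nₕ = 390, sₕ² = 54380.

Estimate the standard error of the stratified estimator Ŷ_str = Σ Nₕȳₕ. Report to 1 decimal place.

Var(Ŷ_str) = Σₕ Nₕ²(1 − fₕ)sₕ²/nₕ.
County 3: 1516²·(1 − 79/1516)·60180/79 = 1.6595145 × 10^9.
County 5: 4477²·(1 − 390/4477)·54380/390 = 2.5513282 × 10^9.
Sum = 4.2108427 × 10^9.
SE = √(4.2108427 × 10^9) = 64891.0.

64891.0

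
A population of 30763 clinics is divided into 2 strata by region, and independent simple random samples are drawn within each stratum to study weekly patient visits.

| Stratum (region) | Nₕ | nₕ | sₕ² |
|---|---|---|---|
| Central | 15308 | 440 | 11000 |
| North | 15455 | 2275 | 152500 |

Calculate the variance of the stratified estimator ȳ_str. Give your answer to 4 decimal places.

Var(ȳ_str) = Σₕ Wₕ²(1 − fₕ)sₕ²/nₕ with Wₕ = Nₕ/N, N = 30763.
Central: Wₕ = 0.49761077; term = 0.49761077²·(1 − 0.02874314)·11000/440 = 6.01248.
North: Wₕ = 0.50238923; term = 0.50238923²·(1 − 0.14720155)·152500/2275 = 14.428311.
Sum = 20.440791.

20.4408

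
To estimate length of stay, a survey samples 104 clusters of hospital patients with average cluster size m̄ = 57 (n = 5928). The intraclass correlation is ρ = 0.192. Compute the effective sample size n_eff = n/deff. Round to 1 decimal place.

504.4

deff = 1 + (57 − 1)·0.192 = 1 + 10.752 = 11.752.
n_eff = 5928 / 11.752 = 504.4.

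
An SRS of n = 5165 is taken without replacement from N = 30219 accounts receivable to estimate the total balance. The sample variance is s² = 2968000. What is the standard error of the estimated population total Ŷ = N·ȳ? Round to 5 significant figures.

Var(Ŷ) = N²·Var(ȳ) = N²·(1 − n/N)·s²/n.
f = 5165/30219 = 0.17091896; Var(ȳ) = 0.82908104·2968000/5165 = 476.42063.
Var(Ŷ) = 30219² · 476.42063 = 4.3506158 × 10^11.
SE(Ŷ) = √(4.3506158 × 10^11) = 659590.

659590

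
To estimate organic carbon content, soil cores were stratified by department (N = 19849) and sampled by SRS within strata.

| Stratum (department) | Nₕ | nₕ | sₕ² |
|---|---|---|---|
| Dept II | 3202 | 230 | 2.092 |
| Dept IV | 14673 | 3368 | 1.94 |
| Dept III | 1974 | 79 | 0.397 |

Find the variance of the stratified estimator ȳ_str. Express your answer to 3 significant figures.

5.10 × 10^-4

Var(ȳ_str) = Σₕ Wₕ²(1 − fₕ)sₕ²/nₕ with Wₕ = Nₕ/N, N = 19849.
Dept II: Wₕ = 0.16131795; term = 0.16131795²·(1 − 0.07183011)·2.092/230 = 2.1969831 × 10^-4.
Dept IV: Wₕ = 0.73923120; term = 0.73923120²·(1 − 0.22953725)·1.94/3368 = 2.4251682 × 10^-4.
Dept III: Wₕ = 0.09945085; term = 0.09945085²·(1 − 0.04002026)·0.397/79 = 4.7713636 × 10^-5.
Sum = 5.0992877 × 10^-4.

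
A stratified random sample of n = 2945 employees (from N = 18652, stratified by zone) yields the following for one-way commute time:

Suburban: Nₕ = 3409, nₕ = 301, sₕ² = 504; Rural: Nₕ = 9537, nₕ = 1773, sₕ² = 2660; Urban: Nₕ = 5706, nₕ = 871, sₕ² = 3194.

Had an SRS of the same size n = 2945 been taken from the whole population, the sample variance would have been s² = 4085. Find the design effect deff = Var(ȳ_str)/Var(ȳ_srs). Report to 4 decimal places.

0.5660

Var(ȳ_str) = Σ Wₕ²(1−fₕ)sₕ²/nₕ with Wₕ = Nₕ/18652:
  Suburban: (3409/18652)²·(1−301/3409)·504/301 = 0.050994254
  Rural: (9537/18652)²·(1−1773/9537)·2660/1773 = 0.31931506
  Urban: (5706/18652)²·(1−871/5706)·3194/871 = 0.29079986
  → Var(ȳ_str) = 0.66110917.
Var(ȳ_srs) = (1 − 2945/18652)·4085/2945 = 1.1680854.
deff = 0.66110917 / 1.1680854 = 0.5660.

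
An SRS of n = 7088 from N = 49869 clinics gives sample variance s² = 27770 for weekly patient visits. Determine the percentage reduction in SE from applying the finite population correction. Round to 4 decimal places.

7.3789

f = n/N = 7088/49869 = 0.14213239.
SE_no-fpc = √(s²/n) = 1.9793659; SE_fpc = √((1−f)s²/n) = 1.8333113.
Ratio = √(1−f) = 0.92621143. Reduction = 100·(1 − 0.92621143) = 7.3789%.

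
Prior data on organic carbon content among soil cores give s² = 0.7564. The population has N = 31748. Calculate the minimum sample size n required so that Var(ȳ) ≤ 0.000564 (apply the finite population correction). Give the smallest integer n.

Without fpc, n₀ = s²/D = 0.7564/0.000564 = 1341.1348.
With fpc, (1 − n/N)·s²/n ≤ D requires n ≥ n₀/(1 + n₀/N) = 1341.1348/(1 + 1341.1348/31748) = 1286.7773.
Rounding up, n = 1287.

1287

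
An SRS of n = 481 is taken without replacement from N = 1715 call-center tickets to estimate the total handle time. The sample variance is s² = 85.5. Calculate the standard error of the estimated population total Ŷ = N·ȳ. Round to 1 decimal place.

Var(Ŷ) = N²·Var(ȳ) = N²·(1 − n/N)·s²/n.
f = 481/1715 = 0.28046647; Var(ȳ) = 0.71953353·85.5/481 = 0.12790045.
Var(Ŷ) = 1715² · 0.12790045 = 376184.
SE(Ŷ) = √(376184) = 613.3.

613.3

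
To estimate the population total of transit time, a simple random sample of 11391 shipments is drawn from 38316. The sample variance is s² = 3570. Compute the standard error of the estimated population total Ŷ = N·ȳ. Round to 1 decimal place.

17981.3

Var(Ŷ) = N²·Var(ȳ) = N²·(1 − n/N)·s²/n.
f = 11391/38316 = 0.29729095; Var(ȳ) = 0.70270905·3570/11391 = 0.22023276.
Var(Ŷ) = 38316² · 0.22023276 = 3.2332721 × 10^8.
SE(Ŷ) = √(3.2332721 × 10^8) = 17981.3.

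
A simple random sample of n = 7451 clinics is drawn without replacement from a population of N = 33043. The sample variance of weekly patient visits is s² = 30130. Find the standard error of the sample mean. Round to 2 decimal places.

Under SRS without replacement, Var(ȳ) = (1 − f)·s²/n with f = n/N = 7451/33043 = 0.22549405.
Var(ȳ) = (1 − 0.22549405)·30130/7451 = 0.77450595·4.0437525 = 3.1319104.
SE(ȳ) = √(3.1319104) = 1.77.

1.77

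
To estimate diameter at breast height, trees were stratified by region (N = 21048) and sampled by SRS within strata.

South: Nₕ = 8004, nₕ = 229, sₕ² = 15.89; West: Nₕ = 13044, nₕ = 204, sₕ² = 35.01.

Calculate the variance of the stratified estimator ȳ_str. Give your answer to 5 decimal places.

Var(ȳ_str) = Σₕ Wₕ²(1 − fₕ)sₕ²/nₕ with Wₕ = Nₕ/N, N = 21048.
South: Wₕ = 0.38027366; term = 0.38027366²·(1 − 0.02861069)·15.89/229 = 0.0097470731.
West: Wₕ = 0.61972634; term = 0.61972634²·(1 − 0.01563937)·35.01/204 = 0.064880784.
Sum = 0.074627857.

0.07463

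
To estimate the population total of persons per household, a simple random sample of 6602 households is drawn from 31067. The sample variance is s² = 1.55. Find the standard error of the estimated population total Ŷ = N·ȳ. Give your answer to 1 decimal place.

422.4

Var(Ŷ) = N²·Var(ȳ) = N²·(1 − n/N)·s²/n.
f = 6602/31067 = 0.21250845; Var(ȳ) = 0.78749155·1.55/6602 = 1.8488517 × 10^-4.
Var(Ŷ) = 31067² · (1.8488517 × 10^-4) = 178443.49.
SE(Ŷ) = √(178443.49) = 422.4.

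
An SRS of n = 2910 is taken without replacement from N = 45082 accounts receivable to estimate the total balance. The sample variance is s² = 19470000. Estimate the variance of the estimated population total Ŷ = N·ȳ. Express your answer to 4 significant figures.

Var(Ŷ) = N²·Var(ȳ) = N²·(1 − n/N)·s²/n.
f = 2910/45082 = 0.06454904; Var(ȳ) = 0.93545096·19470000/2910 = 6258.842.
Var(Ŷ) = 45082² · 6258.842 = 1.2720387 × 10^13.

1.272 × 10^13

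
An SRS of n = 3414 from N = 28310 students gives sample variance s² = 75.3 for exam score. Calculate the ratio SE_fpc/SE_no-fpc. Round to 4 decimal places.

f = n/N = 3414/28310 = 0.12059343.
SE_no-fpc = √(s²/n) = 0.14851343; SE_fpc = √((1−f)s²/n) = 0.13927096.
Ratio = √(1−f) = 0.93776680.

0.9378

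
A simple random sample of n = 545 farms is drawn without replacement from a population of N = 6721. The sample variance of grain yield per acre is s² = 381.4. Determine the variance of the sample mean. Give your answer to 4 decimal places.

Under SRS without replacement, Var(ȳ) = (1 − f)·s²/n with f = n/N = 545/6721 = 0.08108912.
Var(ȳ) = (1 − 0.08108912)·381.4/545 = 0.91891088·0.69981651 = 0.64306901.

0.6431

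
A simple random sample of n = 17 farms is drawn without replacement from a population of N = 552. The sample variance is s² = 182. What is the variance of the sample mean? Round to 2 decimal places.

10.38

Under SRS without replacement, Var(ȳ) = (1 − f)·s²/n with f = n/N = 17/552 = 0.03079710.
Var(ȳ) = (1 − 0.03079710)·182/17 = 0.96920290·10.705882 = 10.376172.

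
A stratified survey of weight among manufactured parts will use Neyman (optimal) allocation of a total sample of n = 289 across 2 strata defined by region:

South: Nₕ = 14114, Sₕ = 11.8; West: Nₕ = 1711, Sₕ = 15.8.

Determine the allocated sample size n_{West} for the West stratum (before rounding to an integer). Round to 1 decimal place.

Neyman allocation: nₕ = n·NₕSₕ / Σⱼ NⱼSⱼ.
Σ NⱼSⱼ = 14114·11.8 + 1711·15.8 = 193579.
n_{West} = 289·1711·15.8 / 193579 = 40.4.

40.4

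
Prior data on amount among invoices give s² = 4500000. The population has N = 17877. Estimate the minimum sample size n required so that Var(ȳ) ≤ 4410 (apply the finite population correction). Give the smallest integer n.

966

Without fpc, n₀ = s²/D = 4500000/4410 = 1020.4082.
With fpc, (1 − n/N)·s²/n ≤ D requires n ≥ n₀/(1 + n₀/N) = 1020.4082/(1 + 1020.4082/17877) = 965.3090.
Rounding up, n = 966.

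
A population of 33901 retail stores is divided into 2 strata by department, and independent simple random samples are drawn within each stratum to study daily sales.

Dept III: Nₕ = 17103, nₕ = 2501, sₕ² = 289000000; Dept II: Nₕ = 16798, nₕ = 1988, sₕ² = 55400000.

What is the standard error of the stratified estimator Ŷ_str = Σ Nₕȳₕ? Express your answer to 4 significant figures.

Var(Ŷ_str) = Σₕ Nₕ²(1 − fₕ)sₕ²/nₕ.
Dept III: 17103²·(1 − 2501/17103)·289000000/2501 = 2.885817 × 10^13.
Dept II: 16798²·(1 − 1988/16798)·55400000/1988 = 6.9327577 × 10^12.
Sum = 3.5790928 × 10^13.
SE = √(3.5790928 × 10^13) = 5.983 × 10^6.

5.983 × 10^6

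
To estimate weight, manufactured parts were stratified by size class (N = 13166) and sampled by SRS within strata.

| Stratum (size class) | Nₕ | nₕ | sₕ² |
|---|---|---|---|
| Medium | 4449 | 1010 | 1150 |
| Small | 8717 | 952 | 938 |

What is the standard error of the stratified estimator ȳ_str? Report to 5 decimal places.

0.69659

Var(ȳ_str) = Σₕ Wₕ²(1 − fₕ)sₕ²/nₕ with Wₕ = Nₕ/N, N = 13166.
Medium: Wₕ = 0.33791584; term = 0.33791584²·(1 − 0.22701731)·1150/1010 = 0.10049937.
Small: Wₕ = 0.66208416; term = 0.66208416²·(1 − 0.10921188)·938/952 = 0.38473943.
Sum = 0.4852388.
SE = √(0.4852388) = 0.69659.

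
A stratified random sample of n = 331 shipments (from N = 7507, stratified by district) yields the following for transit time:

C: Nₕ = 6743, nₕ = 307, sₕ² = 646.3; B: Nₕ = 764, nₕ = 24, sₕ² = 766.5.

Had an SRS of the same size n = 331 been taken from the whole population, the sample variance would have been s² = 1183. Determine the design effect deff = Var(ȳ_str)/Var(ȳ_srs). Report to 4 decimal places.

Var(ȳ_str) = Σ Wₕ²(1−fₕ)sₕ²/nₕ with Wₕ = Nₕ/7507:
  C: (6743/7507)²·(1−307/6743)·646.3/307 = 1.6211834
  B: (764/7507)²·(1−24/764)·766.5/24 = 0.32040048
  → Var(ȳ_str) = 1.9415839.
Var(ȳ_srs) = (1 − 331/7507)·1183/331 = 3.4164319.
deff = 1.9415839 / 3.4164319 = 0.5683.

0.5683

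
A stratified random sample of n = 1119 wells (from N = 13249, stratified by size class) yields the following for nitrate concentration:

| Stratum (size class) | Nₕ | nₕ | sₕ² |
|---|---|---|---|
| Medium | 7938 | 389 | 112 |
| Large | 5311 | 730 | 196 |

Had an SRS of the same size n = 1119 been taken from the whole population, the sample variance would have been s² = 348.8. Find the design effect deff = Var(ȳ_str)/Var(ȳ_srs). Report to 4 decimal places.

0.4748

Var(ȳ_str) = Σ Wₕ²(1−fₕ)sₕ²/nₕ with Wₕ = Nₕ/13249:
  Medium: (7938/13249)²·(1−389/7938)·112/389 = 0.098288508
  Large: (5311/13249)²·(1−730/5311)·196/730 = 0.037213764
  → Var(ȳ_str) = 0.13550227.
Var(ȳ_srs) = (1 − 1119/13249)·348.8/1119 = 0.28538037.
deff = 0.13550227 / 0.28538037 = 0.4748.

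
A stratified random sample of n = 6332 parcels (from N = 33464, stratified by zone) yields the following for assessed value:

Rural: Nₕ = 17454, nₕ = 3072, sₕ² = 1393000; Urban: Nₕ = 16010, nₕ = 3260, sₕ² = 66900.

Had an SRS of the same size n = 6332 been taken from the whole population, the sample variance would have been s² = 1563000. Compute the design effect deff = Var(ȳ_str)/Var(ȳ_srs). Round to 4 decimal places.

Var(ȳ_str) = Σ Wₕ²(1−fₕ)sₕ²/nₕ with Wₕ = Nₕ/33464:
  Rural: (17454/33464)²·(1−3072/17454)·1393000/3072 = 101.64557
  Urban: (16010/33464)²·(1−3260/16010)·66900/3260 = 3.7407125
  → Var(ȳ_str) = 105.38628.
Var(ȳ_srs) = (1 − 6332/33464)·1563000/6332 = 200.13453.
deff = 105.38628 / 200.13453 = 0.5266.

0.5266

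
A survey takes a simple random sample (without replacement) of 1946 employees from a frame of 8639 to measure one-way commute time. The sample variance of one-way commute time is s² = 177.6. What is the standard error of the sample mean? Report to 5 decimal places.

Under SRS without replacement, Var(ȳ) = (1 − f)·s²/n with f = n/N = 1946/8639 = 0.22525755.
Var(ȳ) = (1 − 0.22525755)·177.6/1946 = 0.77474245·0.091264132 = 0.070706197.
SE(ȳ) = √(0.070706197) = 0.26591.

0.26591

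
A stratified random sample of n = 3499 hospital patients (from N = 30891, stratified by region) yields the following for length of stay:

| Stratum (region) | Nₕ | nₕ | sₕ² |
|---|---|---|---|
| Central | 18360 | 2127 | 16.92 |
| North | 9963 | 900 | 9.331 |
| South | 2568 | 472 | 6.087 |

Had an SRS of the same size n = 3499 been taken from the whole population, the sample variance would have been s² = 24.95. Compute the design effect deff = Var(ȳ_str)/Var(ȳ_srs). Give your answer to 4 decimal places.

Var(ȳ_str) = Σ Wₕ²(1−fₕ)sₕ²/nₕ with Wₕ = Nₕ/30891:
  Central: (18360/30891)²·(1−2127/18360)·16.92/2127 = 0.002484508
  North: (9963/30891)²·(1−900/9963)·9.331/900 = 9.8103354 × 10^-4
  South: (2568/30891)²·(1−472/2568)·6.087/472 = 7.2741737 × 10^-5
  → Var(ȳ_str) = 0.0035382833.
Var(ȳ_srs) = (1 − 3499/30891)·24.95/3499 = 0.0063229301.
deff = 0.0035382833 / 0.0063229301 = 0.5596.

0.5596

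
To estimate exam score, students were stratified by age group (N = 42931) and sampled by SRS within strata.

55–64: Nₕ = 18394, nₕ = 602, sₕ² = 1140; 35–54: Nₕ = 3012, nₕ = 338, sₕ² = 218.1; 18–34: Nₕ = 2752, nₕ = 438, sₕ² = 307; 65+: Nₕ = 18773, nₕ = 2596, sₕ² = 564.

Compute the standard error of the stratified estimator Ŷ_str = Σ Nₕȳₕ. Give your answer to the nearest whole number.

26370

Var(Ŷ_str) = Σₕ Nₕ²(1 − fₕ)sₕ²/nₕ.
55–64: 18394²·(1 − 602/18394)·1140/602 = 6.1973969 × 10^8.
35–54: 3012²·(1 − 338/3012)·218.1/338 = 5.1970313 × 10^6.
18–34: 2752²·(1 − 438/2752)·307/438 = 4.4635052 × 10^6.
65+: 18773²·(1 − 2596/18773)·564/2596 = 6.5979054 × 10^7.
Sum = 6.9537928 × 10^8.
SE = √(6.9537928 × 10^8) = 26370.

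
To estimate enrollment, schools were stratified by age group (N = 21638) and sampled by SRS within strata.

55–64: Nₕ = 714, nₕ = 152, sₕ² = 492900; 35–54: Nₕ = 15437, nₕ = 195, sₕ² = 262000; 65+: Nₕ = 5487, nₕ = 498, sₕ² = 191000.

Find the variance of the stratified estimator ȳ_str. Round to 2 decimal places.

Var(ȳ_str) = Σₕ Wₕ²(1 − fₕ)sₕ²/nₕ with Wₕ = Nₕ/N, N = 21638.
55–64: Wₕ = 0.03299750; term = 0.03299750²·(1 − 0.21288515)·492900/152 = 2.7791726.
35–54: Wₕ = 0.71342083; term = 0.71342083²·(1 − 0.01263199)·262000/195 = 675.20758.
65+: Wₕ = 0.25358166; term = 0.25358166²·(1 − 0.09075998)·191000/498 = 22.424267.
Sum = 700.41102.

700.41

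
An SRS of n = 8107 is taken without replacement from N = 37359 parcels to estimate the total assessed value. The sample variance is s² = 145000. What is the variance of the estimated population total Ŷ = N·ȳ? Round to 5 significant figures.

Var(Ŷ) = N²·Var(ȳ) = N²·(1 − n/N)·s²/n.
f = 8107/37359 = 0.21700260; Var(ȳ) = 0.78299740·145000/8107 = 14.004518.
Var(Ŷ) = 37359² · 14.004518 = 1.9546034 × 10^10.

1.9546 × 10^10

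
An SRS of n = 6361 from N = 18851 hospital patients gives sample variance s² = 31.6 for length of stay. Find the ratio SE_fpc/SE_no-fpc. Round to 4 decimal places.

f = n/N = 6361/18851 = 0.33743568.
SE_no-fpc = √(s²/n) = 0.070482426; SE_fpc = √((1−f)s²/n) = 0.057371323.
Ratio = √(1−f) = 0.81398054.

0.8140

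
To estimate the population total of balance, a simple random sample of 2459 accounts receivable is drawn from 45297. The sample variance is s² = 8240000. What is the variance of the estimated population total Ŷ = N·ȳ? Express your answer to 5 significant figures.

Var(Ŷ) = N²·Var(ȳ) = N²·(1 − n/N)·s²/n.
f = 2459/45297 = 0.05428616; Var(ȳ) = 0.94571384·8240000/2459 = 3169.0452.
Var(Ŷ) = 45297² · 3169.0452 = 6.5023046 × 10^12.

6.5023 × 10^12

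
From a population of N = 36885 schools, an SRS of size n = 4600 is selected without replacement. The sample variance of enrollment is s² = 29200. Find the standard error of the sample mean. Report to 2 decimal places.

Under SRS without replacement, Var(ȳ) = (1 − f)·s²/n with f = n/N = 4600/36885 = 0.12471194.
Var(ȳ) = (1 − 0.12471194)·29200/4600 = 0.87528806·6.3478261 = 5.5561764.
SE(ȳ) = √(5.5561764) = 2.36.

2.36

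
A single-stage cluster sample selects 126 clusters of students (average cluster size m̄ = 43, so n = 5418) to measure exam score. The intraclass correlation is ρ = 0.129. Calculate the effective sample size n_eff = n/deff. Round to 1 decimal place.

844.2

deff = 1 + (43 − 1)·0.129 = 1 + 5.418 = 6.418.
n_eff = 5418 / 6.418 = 844.2.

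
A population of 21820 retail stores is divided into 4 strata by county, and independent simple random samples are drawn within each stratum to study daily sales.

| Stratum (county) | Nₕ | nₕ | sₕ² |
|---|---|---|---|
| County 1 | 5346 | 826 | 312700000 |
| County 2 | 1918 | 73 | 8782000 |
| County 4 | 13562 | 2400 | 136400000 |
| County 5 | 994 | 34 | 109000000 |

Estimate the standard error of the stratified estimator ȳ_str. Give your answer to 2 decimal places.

211.19

Var(ȳ_str) = Σₕ Wₕ²(1 − fₕ)sₕ²/nₕ with Wₕ = Nₕ/N, N = 21820.
County 1: Wₕ = 0.24500458; term = 0.24500458²·(1 − 0.15450804)·312700000/826 = 19213.467.
County 2: Wₕ = 0.08790101; term = 0.08790101²·(1 − 0.03806048)·8782000/73 = 894.14109.
County 4: Wₕ = 0.62153987; term = 0.62153987²·(1 − 0.17696505)·136400000/2400 = 18070.052.
County 5: Wₕ = 0.04555454; term = 0.04555454²·(1 − 0.03420523)·109000000/34 = 6425.334.
Sum = 44602.994.
SE = √(44602.994) = 211.19.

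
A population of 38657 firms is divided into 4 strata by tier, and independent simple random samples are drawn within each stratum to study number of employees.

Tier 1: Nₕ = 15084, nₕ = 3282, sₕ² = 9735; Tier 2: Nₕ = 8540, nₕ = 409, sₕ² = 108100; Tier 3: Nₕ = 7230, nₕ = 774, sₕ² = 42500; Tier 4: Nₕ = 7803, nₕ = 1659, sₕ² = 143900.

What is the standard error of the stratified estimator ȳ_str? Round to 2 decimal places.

Var(ȳ_str) = Σₕ Wₕ²(1 − fₕ)sₕ²/nₕ with Wₕ = Nₕ/N, N = 38657.
Tier 1: Wₕ = 0.39020100; term = 0.39020100²·(1 − 0.21758154)·9735/3282 = 0.35335661.
Tier 2: Wₕ = 0.22091730; term = 0.22091730²·(1 − 0.04789227)·108100/409 = 12.281401.
Tier 3: Wₕ = 0.18702952; term = 0.18702952²·(1 − 0.10705394)·42500/774 = 1.715116.
Tier 4: Wₕ = 0.20185219; term = 0.20185219²·(1 − 0.21261053)·143900/1659 = 2.7827291.
Sum = 17.132603.
SE = √(17.132603) = 4.14.

4.14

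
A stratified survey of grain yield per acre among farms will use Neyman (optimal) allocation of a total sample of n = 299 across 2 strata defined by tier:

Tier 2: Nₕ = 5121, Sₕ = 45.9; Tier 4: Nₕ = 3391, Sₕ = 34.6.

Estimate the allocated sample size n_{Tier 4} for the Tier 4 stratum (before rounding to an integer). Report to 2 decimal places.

99.55

Neyman allocation: nₕ = n·NₕSₕ / Σⱼ NⱼSⱼ.
Σ NⱼSⱼ = 5121·45.9 + 3391·34.6 = 352382.5.
n_{Tier 4} = 299·3391·34.6 / 352382.5 = 99.55.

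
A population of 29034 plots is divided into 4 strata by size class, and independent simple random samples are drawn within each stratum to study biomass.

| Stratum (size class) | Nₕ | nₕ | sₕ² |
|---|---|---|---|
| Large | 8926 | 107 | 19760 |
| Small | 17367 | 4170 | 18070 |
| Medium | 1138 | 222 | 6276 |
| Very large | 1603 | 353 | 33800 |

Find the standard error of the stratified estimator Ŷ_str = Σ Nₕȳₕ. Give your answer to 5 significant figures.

Var(Ŷ_str) = Σₕ Nₕ²(1 − fₕ)sₕ²/nₕ.
Large: 8926²·(1 − 107/8926)·19760/107 = 1.4537154 × 10^10.
Small: 17367²·(1 − 4170/17367)·18070/4170 = 9.9316663 × 10^8.
Medium: 1138²·(1 − 222/1138)·6276/222 = 2.9469156 × 10^7.
Very large: 1603²·(1 − 353/1603)·33800/353 = 1.9186048 × 10^8.
Sum = 1.575165 × 10^10.
SE = √(1.575165 × 10^10) = 125510.

125510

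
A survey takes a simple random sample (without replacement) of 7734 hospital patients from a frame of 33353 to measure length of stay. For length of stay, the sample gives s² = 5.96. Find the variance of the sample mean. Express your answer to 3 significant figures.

Under SRS without replacement, Var(ȳ) = (1 − f)·s²/n with f = n/N = 7734/33353 = 0.23188319.
Var(ȳ) = (1 − 0.23188319)·5.96/7734 = 0.76811681·7.7062322 × 10^-4 = 5.9192865 × 10^-4.

5.92 × 10^-4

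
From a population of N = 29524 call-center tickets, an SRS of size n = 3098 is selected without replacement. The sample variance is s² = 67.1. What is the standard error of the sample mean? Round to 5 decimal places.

0.13924

Under SRS without replacement, Var(ȳ) = (1 − f)·s²/n with f = n/N = 3098/29524 = 0.10493158.
Var(ȳ) = (1 − 0.10493158)·67.1/3098 = 0.89506842·0.021659135 = 0.019386408.
SE(ȳ) = √(0.019386408) = 0.13924.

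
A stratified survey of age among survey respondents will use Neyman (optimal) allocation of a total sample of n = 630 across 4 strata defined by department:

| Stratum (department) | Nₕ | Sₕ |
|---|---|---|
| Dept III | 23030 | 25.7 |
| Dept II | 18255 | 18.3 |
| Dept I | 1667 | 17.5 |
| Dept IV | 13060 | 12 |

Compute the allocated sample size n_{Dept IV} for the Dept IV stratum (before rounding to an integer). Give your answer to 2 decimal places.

Neyman allocation: nₕ = n·NₕSₕ / Σⱼ NⱼSⱼ.
Σ NⱼSⱼ = 23030·25.7 + 18255·18.3 + 1667·17.5 + 13060·12 = 1.11183 × 10^6.
n_{Dept IV} = 630·13060·12 / (1.11183 × 10^6) = 88.80.

88.80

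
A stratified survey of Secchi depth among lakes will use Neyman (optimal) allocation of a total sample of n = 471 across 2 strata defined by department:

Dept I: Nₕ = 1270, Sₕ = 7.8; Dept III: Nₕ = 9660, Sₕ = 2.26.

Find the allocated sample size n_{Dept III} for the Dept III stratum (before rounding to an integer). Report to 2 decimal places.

323.99

Neyman allocation: nₕ = n·NₕSₕ / Σⱼ NⱼSⱼ.
Σ NⱼSⱼ = 1270·7.8 + 9660·2.26 = 31737.6.
n_{Dept III} = 471·9660·2.26 / 31737.6 = 323.99.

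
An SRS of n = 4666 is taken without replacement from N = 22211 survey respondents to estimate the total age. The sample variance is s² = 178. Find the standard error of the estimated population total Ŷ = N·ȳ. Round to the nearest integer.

3856

Var(Ŷ) = N²·Var(ȳ) = N²·(1 − n/N)·s²/n.
f = 4666/22211 = 0.21007609; Var(ȳ) = 0.78992391·178/4666 = 0.03013426.
Var(Ŷ) = 22211² · 0.03013426 = 1.486609 × 10^7.
SE(Ŷ) = √(1.486609 × 10^7) = 3856.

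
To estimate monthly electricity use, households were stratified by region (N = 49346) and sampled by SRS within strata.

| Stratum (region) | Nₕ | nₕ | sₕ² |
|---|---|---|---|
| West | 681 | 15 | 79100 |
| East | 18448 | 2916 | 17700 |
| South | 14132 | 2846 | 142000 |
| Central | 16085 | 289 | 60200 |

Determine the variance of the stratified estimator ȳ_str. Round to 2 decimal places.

Var(ȳ_str) = Σₕ Wₕ²(1 − fₕ)sₕ²/nₕ with Wₕ = Nₕ/N, N = 49346.
West: Wₕ = 0.01380051; term = 0.01380051²·(1 − 0.02202643)·79100/15 = 0.98220617.
East: Wₕ = 0.37384996; term = 0.37384996²·(1 − 0.15806592)·17700/2916 = 0.71426359.
South: Wₕ = 0.28638593; term = 0.28638593²·(1 − 0.20138692)·142000/2846 = 3.268084.
Central: Wₕ = 0.32596360; term = 0.32596360²·(1 − 0.01796705)·60200/289 = 21.735164.
Sum = 26.699718.

26.70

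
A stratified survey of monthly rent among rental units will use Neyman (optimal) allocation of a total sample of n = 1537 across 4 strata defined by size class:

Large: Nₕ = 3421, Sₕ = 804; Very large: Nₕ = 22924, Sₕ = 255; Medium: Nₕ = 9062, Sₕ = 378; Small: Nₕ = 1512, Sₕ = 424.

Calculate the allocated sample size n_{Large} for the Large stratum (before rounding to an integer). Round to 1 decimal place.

333.9

Neyman allocation: nₕ = n·NₕSₕ / Σⱼ NⱼSⱼ.
Σ NⱼSⱼ = 3421·804 + 22924·255 + 9062·378 + 1512·424 = 1.2662628 × 10^7.
n_{Large} = 1537·3421·804 / (1.2662628 × 10^7) = 333.9.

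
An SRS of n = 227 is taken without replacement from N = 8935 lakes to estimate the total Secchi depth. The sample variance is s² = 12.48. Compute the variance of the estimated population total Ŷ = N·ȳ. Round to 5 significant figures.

4.2776 × 10^6

Var(Ŷ) = N²·Var(ȳ) = N²·(1 − n/N)·s²/n.
f = 227/8935 = 0.02540571; Var(ȳ) = 0.97459429·12.48/227 = 0.053581219.
Var(Ŷ) = 8935² · 0.053581219 = 4.2776151 × 10^6.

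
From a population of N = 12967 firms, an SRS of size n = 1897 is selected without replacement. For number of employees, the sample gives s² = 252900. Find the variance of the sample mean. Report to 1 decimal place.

Under SRS without replacement, Var(ȳ) = (1 − f)·s²/n with f = n/N = 1897/12967 = 0.14629444.
Var(ȳ) = (1 − 0.14629444)·252900/1897 = 0.85370556·133.31576 = 113.81241.

113.8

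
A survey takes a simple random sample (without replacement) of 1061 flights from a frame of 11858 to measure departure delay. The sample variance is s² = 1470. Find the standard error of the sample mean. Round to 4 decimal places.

1.1232

Under SRS without replacement, Var(ȳ) = (1 − f)·s²/n with f = n/N = 1061/11858 = 0.08947546.
Var(ȳ) = (1 − 0.08947546)·1470/1061 = 0.91052454·1.3854854 = 1.2615184.
SE(ȳ) = √(1.2615184) = 1.1232.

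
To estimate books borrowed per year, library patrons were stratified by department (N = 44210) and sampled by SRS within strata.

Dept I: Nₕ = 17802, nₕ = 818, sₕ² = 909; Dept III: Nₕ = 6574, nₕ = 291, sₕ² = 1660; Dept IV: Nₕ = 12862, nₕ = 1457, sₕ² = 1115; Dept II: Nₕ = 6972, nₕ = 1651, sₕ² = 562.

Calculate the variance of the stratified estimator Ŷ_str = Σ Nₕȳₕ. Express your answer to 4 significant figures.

6.965 × 10^8

Var(Ŷ_str) = Σₕ Nₕ²(1 − fₕ)sₕ²/nₕ.
Dept I: 17802²·(1 − 818/17802)·909/818 = 3.3598459 × 10^8.
Dept III: 6574²·(1 − 291/6574)·1660/291 = 2.3561984 × 10^8.
Dept IV: 12862²·(1 − 1457/12862)·1115/1457 = 1.1225847 × 10^8.
Dept II: 6972²·(1 − 1651/6972)·562/1651 = 1.2628154 × 10^7.
Sum = 6.9649105 × 10^8.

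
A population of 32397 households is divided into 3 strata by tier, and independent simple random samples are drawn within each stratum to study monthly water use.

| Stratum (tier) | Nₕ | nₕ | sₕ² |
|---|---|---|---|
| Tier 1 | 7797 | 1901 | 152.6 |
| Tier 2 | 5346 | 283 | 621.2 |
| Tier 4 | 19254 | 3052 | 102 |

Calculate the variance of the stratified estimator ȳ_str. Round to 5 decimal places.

0.07006

Var(ȳ_str) = Σₕ Wₕ²(1 − fₕ)sₕ²/nₕ with Wₕ = Nₕ/N, N = 32397.
Tier 1: Wₕ = 0.24067043; term = 0.24067043²·(1 − 0.24381172)·152.6/1901 = 0.0035159916.
Tier 2: Wₕ = 0.16501528; term = 0.16501528²·(1 − 0.05293678)·621.2/283 = 0.056607282.
Tier 4: Wₕ = 0.59431429; term = 0.59431429²·(1 − 0.15851252)·102/3052 = 0.0099333479.
Sum = 0.070056622.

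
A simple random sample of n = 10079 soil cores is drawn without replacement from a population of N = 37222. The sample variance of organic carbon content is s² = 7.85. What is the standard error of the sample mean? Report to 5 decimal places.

0.02383

Under SRS without replacement, Var(ȳ) = (1 − f)·s²/n with f = n/N = 10079/37222 = 0.27078072.
Var(ȳ) = (1 − 0.27078072)·7.85/10079 = 0.72921928·7.7884711 × 10^-4 = 5.6795033 × 10^-4.
SE(ȳ) = √(5.6795033 × 10^-4) = 0.02383.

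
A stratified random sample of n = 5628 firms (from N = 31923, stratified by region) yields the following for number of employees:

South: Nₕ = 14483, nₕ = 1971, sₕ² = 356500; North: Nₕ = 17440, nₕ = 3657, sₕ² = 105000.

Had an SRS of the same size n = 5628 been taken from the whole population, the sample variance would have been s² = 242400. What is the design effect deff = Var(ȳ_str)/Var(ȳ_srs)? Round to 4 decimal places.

Var(ȳ_str) = Σ Wₕ²(1−fₕ)sₕ²/nₕ with Wₕ = Nₕ/31923:
  South: (14483/31923)²·(1−1971/14483)·356500/1971 = 32.162573
  North: (17440/31923)²·(1−3657/17440)·105000/3657 = 6.7724714
  → Var(ȳ_str) = 38.935044.
Var(ȳ_srs) = (1 − 5628/31923)·242400/5628 = 35.477091.
deff = 38.935044 / 35.477091 = 1.0975.

1.0975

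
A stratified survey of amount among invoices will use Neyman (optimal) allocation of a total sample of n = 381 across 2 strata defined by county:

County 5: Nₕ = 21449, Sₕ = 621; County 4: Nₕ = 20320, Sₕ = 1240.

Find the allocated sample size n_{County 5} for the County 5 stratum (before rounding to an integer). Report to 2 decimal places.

131.76

Neyman allocation: nₕ = n·NₕSₕ / Σⱼ NⱼSⱼ.
Σ NⱼSⱼ = 21449·621 + 20320·1240 = 3.8516629 × 10^7.
n_{County 5} = 381·21449·621 / (3.8516629 × 10^7) = 131.76.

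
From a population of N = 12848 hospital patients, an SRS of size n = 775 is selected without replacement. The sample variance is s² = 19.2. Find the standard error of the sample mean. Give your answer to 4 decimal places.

Under SRS without replacement, Var(ȳ) = (1 − f)·s²/n with f = n/N = 775/12848 = 0.06032067.
Var(ȳ) = (1 − 0.06032067)·19.2/775 = 0.93967933·0.024774194 = 0.023279798.
SE(ȳ) = √(0.023279798) = 0.1526.

0.1526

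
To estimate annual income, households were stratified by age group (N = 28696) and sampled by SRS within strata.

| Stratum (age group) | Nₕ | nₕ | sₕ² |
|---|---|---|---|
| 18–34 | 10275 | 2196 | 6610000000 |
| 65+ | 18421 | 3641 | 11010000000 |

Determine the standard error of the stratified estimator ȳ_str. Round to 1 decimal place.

1141.6

Var(ȳ_str) = Σₕ Wₕ²(1 − fₕ)sₕ²/nₕ with Wₕ = Nₕ/N, N = 28696.
18–34: Wₕ = 0.35806384; term = 0.35806384²·(1 − 0.21372263)·6610000000/2196 = 303435.11.
65+: Wₕ = 0.64193616; term = 0.64193616²·(1 − 0.19765485)·11010000000/3641 = 999796.36.
Sum = 1.3032315 × 10^6.
SE = √(1.3032315 × 10^6) = 1141.6.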